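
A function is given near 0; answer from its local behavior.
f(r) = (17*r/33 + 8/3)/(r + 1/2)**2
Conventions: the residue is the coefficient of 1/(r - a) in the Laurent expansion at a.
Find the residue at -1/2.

At the order-2 pole -1/2 set g(r) = (r - (-1/2))^2*f(r) = 17*r/33 + 8/3.
Order-2 pole: residue = g'(a); g'(-1/2) = 17/33, so the residue is 17/33.

The residue is 17/33.


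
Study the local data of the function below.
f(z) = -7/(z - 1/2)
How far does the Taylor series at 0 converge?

Denominator factor (z - 1/2): pole of order 1 at 1/2, modulus 1/2.
The radius of convergence is the smallest modulus among the singular points: 1/2.

The radius of convergence is 1/2.


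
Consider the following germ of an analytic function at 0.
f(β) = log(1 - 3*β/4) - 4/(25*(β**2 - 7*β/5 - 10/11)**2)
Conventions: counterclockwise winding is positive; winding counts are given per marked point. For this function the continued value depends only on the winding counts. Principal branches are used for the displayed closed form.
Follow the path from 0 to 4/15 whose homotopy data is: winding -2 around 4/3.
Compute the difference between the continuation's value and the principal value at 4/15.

The rational part is single-valued and drops out of the difference; each branch term changes only by its own monodromy.
(1)*log(1 - β/(4/3)): each positive loop around 4/3 adds 2*pi*i to the log, so winding -2 contributes (1)*(-2)*2*pi*i = -(4)*pi*i.
Summing the contributions at β = 4/15 gives -(4)*pi*i.

Continued minus principal equals -(4)*pi*i.


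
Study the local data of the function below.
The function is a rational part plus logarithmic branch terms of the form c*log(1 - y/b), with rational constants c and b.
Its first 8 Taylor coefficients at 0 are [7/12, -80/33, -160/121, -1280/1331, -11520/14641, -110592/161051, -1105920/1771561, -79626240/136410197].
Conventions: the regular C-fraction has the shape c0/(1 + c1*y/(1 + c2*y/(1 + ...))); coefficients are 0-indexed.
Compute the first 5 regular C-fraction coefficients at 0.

Taylor coefficients (read off): a_0 = 7/12, a_1 = -80/33, a_2 = -160/121, a_3 = -1280/1331, a_4 = -11520/14641.
c0 = a_0 = 7/12. Peel one level at a time: if S = 1 + c*y/S' with S'(0) = 1, then c is the y-coefficient of S and S' = c*y/(S - 1).
S_1 = c0/f = 1 + (320/77)*y + (115840/5929)*y^2 + ...; c1 = 320/77.
S_2 = c1*y/(S_1 - 1) = 1 + (-362/77)*y + (-12/121)*y^2 + ...; c2 = -362/77.
S_3 = c2*y/(S_2 - 1) = 1 + (-42/1991)*y + (-43848/3964081)*y^2 + ...; c3 = -42/1991.
S_4 = c3*y/(S_3 - 1) = 1 + (-1044/1991)*y + ...; c4 = -1044/1991.

The regular C-fraction coefficients are [7/12, 320/77, -362/77, -42/1991, -1044/1991].


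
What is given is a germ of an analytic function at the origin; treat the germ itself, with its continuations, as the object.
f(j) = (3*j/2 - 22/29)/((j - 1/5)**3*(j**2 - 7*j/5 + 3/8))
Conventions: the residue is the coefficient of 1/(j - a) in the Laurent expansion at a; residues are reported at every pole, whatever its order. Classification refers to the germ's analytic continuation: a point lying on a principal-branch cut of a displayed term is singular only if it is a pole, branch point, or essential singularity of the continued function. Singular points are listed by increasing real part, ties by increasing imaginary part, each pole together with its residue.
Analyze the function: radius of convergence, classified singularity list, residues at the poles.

Radius of convergence at 0: 1/5.
At 1/5: a pole of order 3; residue -45056000/570807.
At 7/10 - (1/20)*sqrt(46): a pole of order 1; residue 22528000/570807 + (72531500/13128561)*sqrt(46).
At 7/10 + (1/20)*sqrt(46): a pole of order 1; residue 22528000/570807 - (72531500/13128561)*sqrt(46).

Denominator factor (j**2 - 7*j/5 + 3/8): discriminant 23/50, real irrational roots 7/10 + (1/20)*sqrt(46) and 7/10 - (1/20)*sqrt(46); poles of order 1, moduli 7/10 + (1/20)*sqrt(46) and 7/10 - (1/20)*sqrt(46).
Denominator factor (j - 1/5)^3: pole of order 3 at 1/5, modulus 1/5.
The radius of convergence is the smallest modulus among the singular points: 1/5.
At the order-3 pole 1/5 set g(j) = (j - (1/5))^3*f(j) = (3*j/2 - 22/29)/(j**2 - 7*j/5 + 3/8).
Order-3 pole: residue = g''(a)/2; g''(1/5) = -90112000/570807, so the residue is -45056000/570807.
The factor j**2 - 7*j/5 + 3/8 splits as (j - a)(j - a') with a = 7/10 - (1/20)*sqrt(46), a' = 7/10 + (1/20)*sqrt(46). At the order-1 pole a set g(j) = (j - a)*f(j) = [(3*j/2 - 22/29)/(j - 1/5)**3] / (j - a').
Simple pole: residue = g(a) at a = 7/10 - (1/20)*sqrt(46), which is 22528000/570807 + (72531500/13128561)*sqrt(46).
The factor j**2 - 7*j/5 + 3/8 splits as (j - a)(j - a') with a = 7/10 + (1/20)*sqrt(46), a' = 7/10 - (1/20)*sqrt(46). At the order-1 pole a set g(j) = (j - a)*f(j) = [(3*j/2 - 22/29)/(j - 1/5)**3] / (j - a').
Simple pole: residue = g(a) at a = 7/10 + (1/20)*sqrt(46), which is 22528000/570807 - (72531500/13128561)*sqrt(46).
List the singular points by increasing real part (a conjugate pair: the negative imaginary part first).


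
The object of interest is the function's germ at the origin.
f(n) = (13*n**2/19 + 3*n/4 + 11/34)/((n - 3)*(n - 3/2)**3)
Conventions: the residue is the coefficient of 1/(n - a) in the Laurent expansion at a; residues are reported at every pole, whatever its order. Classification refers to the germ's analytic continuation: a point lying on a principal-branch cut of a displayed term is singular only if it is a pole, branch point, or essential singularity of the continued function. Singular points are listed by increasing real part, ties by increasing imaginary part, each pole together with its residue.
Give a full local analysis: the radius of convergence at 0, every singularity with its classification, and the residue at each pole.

Radius of convergence at 0: 3/2.
At 3/2: a pole of order 3; residue -22562/8721.
At 3: a pole of order 1; residue 22562/8721.

Denominator factor (n - 3): pole of order 1 at 3, modulus 3.
Denominator factor (n - 3/2)^3: pole of order 3 at 3/2, modulus 3/2.
The radius of convergence is the smallest modulus among the singular points: 3/2.
At the order-3 pole 3/2 set g(n) = (n - (3/2))^3*f(n) = (13*n**2/19 + 3*n/4 + 11/34)/(n - 3).
Order-3 pole: residue = g''(a)/2; g''(3/2) = -45124/8721, so the residue is -22562/8721.
At the order-1 pole 3 set g(n) = (n - (3))*f(n) = (13*n**2/19 + 3*n/4 + 11/34)/(n - 3/2)**3.
Simple pole: residue = g(a) at a = 3, which is 22562/8721.
List the singular points by increasing real part (a conjugate pair: the negative imaginary part first).


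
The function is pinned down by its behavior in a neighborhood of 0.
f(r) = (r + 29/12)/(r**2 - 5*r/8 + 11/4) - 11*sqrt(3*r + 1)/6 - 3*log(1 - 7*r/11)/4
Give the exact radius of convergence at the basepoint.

The radius of convergence is 1/3.

Denominator factor (r**2 - 5*r/8 + 11/4): discriminant -679/64, complex-conjugate roots (5/16) + ((1/16)*sqrt(679))*i and (5/16) - ((1/16)*sqrt(679))*i; poles of order 1, moduli (1/2)*sqrt(11) and (1/2)*sqrt(11).
Branch term (-3/4)*log(1 - r/(11/7)): its argument vanishes at r = 11/7, a logarithmic branch point, modulus 11/7.
Branch term (-11/6)*sqrt(1 - r/(-1/3)): its argument vanishes at r = -1/3, a square-root branch point, modulus 1/3.
The radius of convergence is the smallest modulus among the singular points: 1/3.


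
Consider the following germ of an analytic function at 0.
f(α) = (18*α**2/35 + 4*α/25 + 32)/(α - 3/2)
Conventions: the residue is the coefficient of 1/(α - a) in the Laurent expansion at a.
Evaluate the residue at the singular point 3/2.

The residue is 11689/350.

At the order-1 pole 3/2 set g(α) = (α - (3/2))*f(α) = 18*α**2/35 + 4*α/25 + 32.
Simple pole: residue = g(a) at a = 3/2, which is 11689/350.


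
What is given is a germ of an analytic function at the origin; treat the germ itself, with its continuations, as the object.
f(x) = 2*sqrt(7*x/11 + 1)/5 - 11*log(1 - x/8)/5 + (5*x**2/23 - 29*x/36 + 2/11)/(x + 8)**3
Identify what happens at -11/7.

The term (2/5)*sqrt(1 - x/(-11/7)) has argument 1 - -11/7/(-11/7) = 0 at -11/7: a square-root (algebraic, two-sheeted) branch point; the remaining terms are analytic or single-valued there.

The point is an algebraic (square-root) branch point.


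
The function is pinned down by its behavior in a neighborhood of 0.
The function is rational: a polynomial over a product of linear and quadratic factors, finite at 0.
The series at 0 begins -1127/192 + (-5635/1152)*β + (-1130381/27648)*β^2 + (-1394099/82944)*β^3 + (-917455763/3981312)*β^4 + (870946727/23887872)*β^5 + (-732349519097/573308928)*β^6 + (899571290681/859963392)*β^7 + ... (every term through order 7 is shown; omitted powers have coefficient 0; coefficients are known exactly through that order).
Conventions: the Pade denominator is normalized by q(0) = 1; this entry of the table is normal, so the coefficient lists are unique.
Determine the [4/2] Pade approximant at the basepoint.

The Pade approximant has numerator coefficients [-1127/192, -674690947/82725528, -39926229/3446897, -132976984/10340691, -173179328/10340691]; denominator coefficients [1, 11501243/20681382, -300864095/55150352].

Taylor coefficients needed (read off): a_0 = -1127/192, a_1 = -5635/1152, a_2 = -1130381/27648, a_3 = -1394099/82944, a_4 = -917455763/3981312, a_5 = 870946727/23887872, a_6 = -732349519097/573308928.
Write the denominator as Q(β) = 1 + q1*β + q2*β^2. Requiring Q*f - P = O(β^7) with deg P <= 4 kills the coefficients of β^5..β^6 in Q*f:
  β^5: a_5 + q1*a_4 + q2*a_3 = 0, i.e. 870946727/23887872 + (-917455763/3981312)*q1 + (-1394099/82944)*q2 = 0.
  β^6: a_6 + q1*a_5 + q2*a_4 = 0, i.e. -732349519097/573308928 + (870946727/23887872)*q1 + (-917455763/3981312)*q2 = 0.
Solving this linear system: q1 = 11501243/20681382, q2 = -300864095/55150352.
The numerator is Q*f truncated at degree 4: P0 = a_0 = -1127/192; P1 = a_1 + q1*a_0 = -674690947/82725528; P2 = a_2 + q1*a_1 + q2*a_0 = -39926229/3446897; P3 = a_3 + q1*a_2 + q2*a_1 = -132976984/10340691; P4 = a_4 + q1*a_3 + q2*a_2 = -173179328/10340691.


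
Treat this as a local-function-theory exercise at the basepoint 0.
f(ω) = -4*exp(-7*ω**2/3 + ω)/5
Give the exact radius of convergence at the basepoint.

The factor exp(-7*ω**2/3 + ω) is entire and contributes no finite singular point.
The polynomial part has no poles.
No finite singular points: the Taylor series at 0 converges everywhere.

The radius of convergence is infinite.


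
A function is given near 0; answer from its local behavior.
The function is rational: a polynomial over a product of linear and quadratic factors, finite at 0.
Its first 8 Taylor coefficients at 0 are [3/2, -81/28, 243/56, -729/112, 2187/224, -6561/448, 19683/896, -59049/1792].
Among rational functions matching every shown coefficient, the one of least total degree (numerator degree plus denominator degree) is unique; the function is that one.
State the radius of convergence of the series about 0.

The radius of convergence is 2/3.

No rational of total degree below 2 reproduces all 8 coefficients; solving the [1/1] Pade equations on them gives f(x) = (1 - 3*x/7)/(x + 2/3), whose expansion matches every shown term.
Denominator factor (x + 2/3): pole of order 1 at -2/3, modulus 2/3.
The radius of convergence is the smallest modulus among the singular points: 2/3.


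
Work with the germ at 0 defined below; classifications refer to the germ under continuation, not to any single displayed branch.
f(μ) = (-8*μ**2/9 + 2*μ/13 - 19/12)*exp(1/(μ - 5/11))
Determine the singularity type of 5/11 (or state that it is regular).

The point is an essential singularity.

The exponent 1/(μ - (5/11)) has a pole at 5/11, so exp(1/(μ - (5/11))) takes every nonzero value near it: an essential singularity (not a pole of any order).


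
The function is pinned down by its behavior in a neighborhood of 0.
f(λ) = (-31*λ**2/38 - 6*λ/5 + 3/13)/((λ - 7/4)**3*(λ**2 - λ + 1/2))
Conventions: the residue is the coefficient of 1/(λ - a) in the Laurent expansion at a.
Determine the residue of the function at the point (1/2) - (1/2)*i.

The residue is (9322288/30120415) - (724256/2316955)*i.

The factor λ**2 - λ + 1/2 splits as (λ - a)(λ - a') with a = (1/2) - (1/2)*i, a' = (1/2) + (1/2)*i. At the order-1 pole a set g(λ) = (λ - a)*f(λ) = [(-31*λ**2/38 - 6*λ/5 + 3/13)/(λ - 7/4)**3] / (λ - a').
Simple pole: residue = g(a) at a = (1/2) - (1/2)*i, which is (9322288/30120415) - (724256/2316955)*i.


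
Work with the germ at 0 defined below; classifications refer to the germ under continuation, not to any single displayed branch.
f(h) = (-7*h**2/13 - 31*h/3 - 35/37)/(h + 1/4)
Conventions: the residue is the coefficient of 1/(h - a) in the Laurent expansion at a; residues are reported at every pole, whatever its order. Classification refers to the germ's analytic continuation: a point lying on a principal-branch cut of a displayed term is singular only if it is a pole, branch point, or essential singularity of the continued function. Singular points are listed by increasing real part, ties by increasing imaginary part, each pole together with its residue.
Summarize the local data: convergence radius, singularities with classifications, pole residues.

Denominator factor (h + 1/4): pole of order 1 at -1/4, modulus 1/4.
The radius of convergence is the smallest modulus among the singular points: 1/4.
At the order-1 pole -1/4 set g(h) = (h - (-1/4))*f(h) = -7*h**2/13 - 31*h/3 - 35/37.
Simple pole: residue = g(a) at a = -1/4, which is 37027/23088.

Radius of convergence at 0: 1/4.
At -1/4: a pole of order 1; residue 37027/23088.


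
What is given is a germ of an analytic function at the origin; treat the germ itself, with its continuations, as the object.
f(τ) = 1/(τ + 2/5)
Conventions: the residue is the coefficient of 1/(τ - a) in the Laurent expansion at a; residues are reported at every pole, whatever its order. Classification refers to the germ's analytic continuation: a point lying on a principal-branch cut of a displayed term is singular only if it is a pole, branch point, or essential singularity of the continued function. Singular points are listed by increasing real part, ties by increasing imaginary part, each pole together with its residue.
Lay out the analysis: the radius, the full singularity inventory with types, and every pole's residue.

Radius of convergence at 0: 2/5.
At -2/5: a pole of order 1; residue 1.

Denominator factor (τ + 2/5): pole of order 1 at -2/5, modulus 2/5.
The radius of convergence is the smallest modulus among the singular points: 2/5.
At the order-1 pole -2/5 set g(τ) = (τ - (-2/5))*f(τ) = 1.
Simple pole: residue = g(a) at a = -2/5, which is 1.


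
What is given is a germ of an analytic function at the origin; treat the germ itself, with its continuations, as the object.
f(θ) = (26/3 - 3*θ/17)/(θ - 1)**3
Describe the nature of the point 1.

The point is a pole of order 3.

The denominator factor θ - 1 vanishes at 1 and appears to the power 3; the numerator there equals 433/51, nonzero, and no other factor vanishes.
Hence a pole whose order is the multiplicity, 3.


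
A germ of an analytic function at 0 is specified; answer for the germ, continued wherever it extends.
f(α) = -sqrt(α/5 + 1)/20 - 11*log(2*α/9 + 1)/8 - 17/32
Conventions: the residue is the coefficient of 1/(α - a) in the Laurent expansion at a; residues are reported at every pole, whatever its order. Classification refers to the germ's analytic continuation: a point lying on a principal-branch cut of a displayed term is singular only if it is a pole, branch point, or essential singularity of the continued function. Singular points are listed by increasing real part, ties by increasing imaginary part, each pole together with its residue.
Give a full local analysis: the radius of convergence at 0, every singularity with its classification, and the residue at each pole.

Radius of convergence at 0: 9/2.
At -5: an algebraic (square-root) branch point.
At -9/2: a logarithmic branch point.

Branch term (-11/8)*log(1 - α/(-9/2)): its argument vanishes at α = -9/2, a logarithmic branch point, modulus 9/2.
Branch term (-1/20)*sqrt(1 - α/(-5)): its argument vanishes at α = -5, a square-root branch point, modulus 5.
The radius of convergence is the smallest modulus among the singular points: 9/2.
List the singular points by increasing real part (a conjugate pair: the negative imaginary part first).


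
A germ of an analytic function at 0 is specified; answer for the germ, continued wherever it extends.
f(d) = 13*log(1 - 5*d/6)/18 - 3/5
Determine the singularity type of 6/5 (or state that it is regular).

The term (13/18)*log(1 - d/(6/5)) has argument 1 - 6/5/(6/5) = 0 at 6/5: a logarithmic (infinitely-sheeted) branch point; the remaining terms are analytic or single-valued there.

The point is a logarithmic branch point.


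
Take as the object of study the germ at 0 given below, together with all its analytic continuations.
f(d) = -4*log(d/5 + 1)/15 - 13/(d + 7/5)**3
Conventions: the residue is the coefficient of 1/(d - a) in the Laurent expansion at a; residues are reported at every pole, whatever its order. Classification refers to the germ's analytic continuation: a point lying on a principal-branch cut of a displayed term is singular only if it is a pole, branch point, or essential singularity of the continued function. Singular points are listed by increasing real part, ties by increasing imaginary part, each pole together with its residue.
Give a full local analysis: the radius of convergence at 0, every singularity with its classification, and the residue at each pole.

Denominator factor (d + 7/5)^3: pole of order 3 at -7/5, modulus 7/5.
Branch term (-4/15)*log(1 - d/(-5)): its argument vanishes at d = -5, a logarithmic branch point, modulus 5.
The radius of convergence is the smallest modulus among the singular points: 7/5.
The branch term is analytic at -7/5 and contributes nothing to the residue; only the rational part matters.
At the order-3 pole -7/5 set g(d) = (d - (-7/5))^3*(rational part) = -13.
Order-3 pole: residue = g''(a)/2; g''(-7/5) = 0, so the residue is 0.
List the singular points by increasing real part (a conjugate pair: the negative imaginary part first).

Radius of convergence at 0: 7/5.
At -5: a logarithmic branch point.
At -7/5: a pole of order 3; residue 0.


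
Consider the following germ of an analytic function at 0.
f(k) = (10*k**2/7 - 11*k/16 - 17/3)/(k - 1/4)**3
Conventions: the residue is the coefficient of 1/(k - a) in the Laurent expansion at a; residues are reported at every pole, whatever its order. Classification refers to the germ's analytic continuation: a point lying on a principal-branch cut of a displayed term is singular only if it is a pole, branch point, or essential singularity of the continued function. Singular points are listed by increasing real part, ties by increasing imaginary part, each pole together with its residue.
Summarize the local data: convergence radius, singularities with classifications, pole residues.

Denominator factor (k - 1/4)^3: pole of order 3 at 1/4, modulus 1/4.
The radius of convergence is the smallest modulus among the singular points: 1/4.
At the order-3 pole 1/4 set g(k) = (k - (1/4))^3*f(k) = 10*k**2/7 - 11*k/16 - 17/3.
Order-3 pole: residue = g''(a)/2; g''(1/4) = 20/7, so the residue is 10/7.

Radius of convergence at 0: 1/4.
At 1/4: a pole of order 3; residue 10/7.


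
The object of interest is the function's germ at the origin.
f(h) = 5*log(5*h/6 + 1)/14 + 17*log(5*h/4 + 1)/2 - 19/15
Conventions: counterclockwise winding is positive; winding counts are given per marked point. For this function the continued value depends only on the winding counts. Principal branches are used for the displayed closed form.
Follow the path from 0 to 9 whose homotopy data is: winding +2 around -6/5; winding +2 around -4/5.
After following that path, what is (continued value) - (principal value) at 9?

The rational part is single-valued and drops out of the difference; each branch term changes only by its own monodromy.
(5/14)*log(1 - h/(-6/5)): each positive loop around -6/5 adds 2*pi*i to the log, so winding +2 contributes (5/14)*(2)*2*pi*i = (10/7)*pi*i.
(17/2)*log(1 - h/(-4/5)): each positive loop around -4/5 adds 2*pi*i to the log, so winding +2 contributes (17/2)*(2)*2*pi*i = (34)*pi*i.
Summing the contributions at h = 9 gives (248/7)*pi*i.

Continued minus principal equals (248/7)*pi*i.


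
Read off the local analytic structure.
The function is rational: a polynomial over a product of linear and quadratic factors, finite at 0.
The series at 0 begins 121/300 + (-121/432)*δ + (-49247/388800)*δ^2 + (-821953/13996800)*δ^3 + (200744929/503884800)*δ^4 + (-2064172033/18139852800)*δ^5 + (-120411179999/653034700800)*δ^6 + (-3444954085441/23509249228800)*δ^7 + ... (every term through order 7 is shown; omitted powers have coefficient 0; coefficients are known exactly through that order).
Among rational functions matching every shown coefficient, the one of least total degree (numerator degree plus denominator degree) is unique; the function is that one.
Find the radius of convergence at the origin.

The radius of convergence is 1.

No rational of total degree below 3 reproduces all 8 coefficients; solving the [0/3] Pade equations on them gives f(δ) = 11/(25*(δ + 12/11)*(δ**2 - 2*δ/9 + 1)), whose expansion matches every shown term.
Denominator factor (δ + 12/11): pole of order 1 at -12/11, modulus 12/11.
Denominator factor (δ**2 - 2*δ/9 + 1): discriminant -320/81, complex-conjugate roots (1/9) + ((4/9)*sqrt(5))*i and (1/9) - ((4/9)*sqrt(5))*i; poles of order 1, moduli 1 and 1.
The radius of convergence is the smallest modulus among the singular points: 1.


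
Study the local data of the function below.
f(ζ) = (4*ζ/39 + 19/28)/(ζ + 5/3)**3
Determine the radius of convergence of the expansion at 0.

Denominator factor (ζ + 5/3)^3: pole of order 3 at -5/3, modulus 5/3.
The radius of convergence is the smallest modulus among the singular points: 5/3.

The radius of convergence is 5/3.


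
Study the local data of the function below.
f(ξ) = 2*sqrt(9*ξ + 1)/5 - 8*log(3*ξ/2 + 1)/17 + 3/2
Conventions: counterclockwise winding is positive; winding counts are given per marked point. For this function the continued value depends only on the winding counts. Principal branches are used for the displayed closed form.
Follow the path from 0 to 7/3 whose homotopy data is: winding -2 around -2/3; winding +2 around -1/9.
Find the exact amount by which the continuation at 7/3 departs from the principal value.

The rational part is single-valued and drops out of the difference; each branch term changes only by its own monodromy.
(-8/17)*log(1 - ξ/(-2/3)): each positive loop around -2/3 adds 2*pi*i to the log, so winding -2 contributes (-8/17)*(-2)*2*pi*i = (32/17)*pi*i.
(2/5)*sqrt(1 - ξ/(-1/9)): winding +2 is even, the square root returns to the same sheet, contribution 0.
Summing the contributions at ξ = 7/3 gives (32/17)*pi*i.

Continued minus principal equals (32/17)*pi*i.


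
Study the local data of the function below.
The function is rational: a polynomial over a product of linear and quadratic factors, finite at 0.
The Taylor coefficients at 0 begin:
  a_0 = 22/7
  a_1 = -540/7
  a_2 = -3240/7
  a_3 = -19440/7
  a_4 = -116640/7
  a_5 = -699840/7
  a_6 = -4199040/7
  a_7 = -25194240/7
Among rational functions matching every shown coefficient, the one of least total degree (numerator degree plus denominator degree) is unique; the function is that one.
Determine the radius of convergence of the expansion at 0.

The radius of convergence is 1/6.

No rational of total degree below 2 reproduces all 8 coefficients; solving the [1/1] Pade equations on them gives f(ε) = (16*ε - 11/21)/(ε - 1/6), whose expansion matches every shown term.
Denominator factor (ε - 1/6): pole of order 1 at 1/6, modulus 1/6.
The radius of convergence is the smallest modulus among the singular points: 1/6.


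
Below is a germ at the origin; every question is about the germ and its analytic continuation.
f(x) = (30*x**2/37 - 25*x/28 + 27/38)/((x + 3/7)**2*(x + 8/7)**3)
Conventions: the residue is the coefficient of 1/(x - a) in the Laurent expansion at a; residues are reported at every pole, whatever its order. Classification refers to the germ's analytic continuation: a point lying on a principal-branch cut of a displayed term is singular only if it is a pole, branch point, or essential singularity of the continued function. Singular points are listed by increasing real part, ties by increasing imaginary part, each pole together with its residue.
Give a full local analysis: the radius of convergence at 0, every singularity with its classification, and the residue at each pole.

Radius of convergence at 0: 3/7.
At -8/7: a pole of order 3; residue 8204021/439375.
At -3/7: a pole of order 2; residue -8204021/439375.

Denominator factor (x + 3/7)^2: pole of order 2 at -3/7, modulus 3/7.
Denominator factor (x + 8/7)^3: pole of order 3 at -8/7, modulus 8/7.
The radius of convergence is the smallest modulus among the singular points: 3/7.
At the order-3 pole -8/7 set g(x) = (x - (-8/7))^3*f(x) = (30*x**2/37 - 25*x/28 + 27/38)/(x + 3/7)**2.
Order-3 pole: residue = g''(a)/2; g''(-8/7) = 16408042/439375, so the residue is 8204021/439375.
At the order-2 pole -3/7 set g(x) = (x - (-3/7))^2*f(x) = (30*x**2/37 - 25*x/28 + 27/38)/(x + 8/7)**3.
Order-2 pole: residue = g'(a); g'(-3/7) = -8204021/439375, so the residue is -8204021/439375.
List the singular points by increasing real part (a conjugate pair: the negative imaginary part first).


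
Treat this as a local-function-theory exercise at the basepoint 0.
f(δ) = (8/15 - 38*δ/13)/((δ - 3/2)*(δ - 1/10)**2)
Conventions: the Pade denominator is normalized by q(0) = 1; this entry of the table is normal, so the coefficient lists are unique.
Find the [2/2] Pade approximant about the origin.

The Pade approximant has numerator coefficients [-320/9, 11280921200/68314779, 6635836000/68314779]; denominator coefficients [1, -3859536/194629, 171486200/1751661].

Taylor coefficients needed (expand at 0): a_0 = -320/9, a_1 = -189520/351, a_2 = -7507040/1053, a_3 = -279614080/3159, a_4 = -10020028160/9477.
Write the denominator as Q(δ) = 1 + q1*δ + q2*δ^2. Requiring Q*f - P = O(δ^5) with deg P <= 2 kills the coefficients of δ^3..δ^4 in Q*f:
  δ^3: a_3 + q1*a_2 + q2*a_1 = 0, i.e. -279614080/3159 + (-7507040/1053)*q1 + (-189520/351)*q2 = 0.
  δ^4: a_4 + q1*a_3 + q2*a_2 = 0, i.e. -10020028160/9477 + (-279614080/3159)*q1 + (-7507040/1053)*q2 = 0.
Solving this linear system: q1 = -3859536/194629, q2 = 171486200/1751661.
The numerator is Q*f truncated at degree 2: P0 = a_0 = -320/9; P1 = a_1 + q1*a_0 = 11280921200/68314779; P2 = a_2 + q1*a_1 + q2*a_0 = 6635836000/68314779.


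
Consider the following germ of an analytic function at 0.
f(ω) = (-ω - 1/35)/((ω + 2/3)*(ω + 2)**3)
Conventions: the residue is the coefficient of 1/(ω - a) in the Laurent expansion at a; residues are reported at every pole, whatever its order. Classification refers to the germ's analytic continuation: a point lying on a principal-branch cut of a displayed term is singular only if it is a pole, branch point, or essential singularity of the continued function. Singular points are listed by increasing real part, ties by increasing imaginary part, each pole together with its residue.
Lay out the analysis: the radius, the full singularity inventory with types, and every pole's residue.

Denominator factor (ω + 2)^3: pole of order 3 at -2, modulus 2.
Denominator factor (ω + 2/3): pole of order 1 at -2/3, modulus 2/3.
The radius of convergence is the smallest modulus among the singular points: 2/3.
At the order-3 pole -2 set g(ω) = (ω - (-2))^3*f(ω) = (-ω - 1/35)/(ω + 2/3).
Order-3 pole: residue = g''(a)/2; g''(-2) = -603/1120, so the residue is -603/2240.
At the order-1 pole -2/3 set g(ω) = (ω - (-2/3))*f(ω) = (-ω - 1/35)/(ω + 2)**3.
Simple pole: residue = g(a) at a = -2/3, which is 603/2240.
List the singular points by increasing real part (a conjugate pair: the negative imaginary part first).

Radius of convergence at 0: 2/3.
At -2: a pole of order 3; residue -603/2240.
At -2/3: a pole of order 1; residue 603/2240.


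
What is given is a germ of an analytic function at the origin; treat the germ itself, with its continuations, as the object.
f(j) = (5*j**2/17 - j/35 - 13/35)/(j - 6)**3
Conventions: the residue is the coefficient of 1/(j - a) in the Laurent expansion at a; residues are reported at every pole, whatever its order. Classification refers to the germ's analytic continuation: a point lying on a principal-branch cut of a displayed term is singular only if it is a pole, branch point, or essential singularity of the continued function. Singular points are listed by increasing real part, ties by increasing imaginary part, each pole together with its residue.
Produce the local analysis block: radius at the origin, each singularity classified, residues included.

Denominator factor (j - 6)^3: pole of order 3 at 6, modulus 6.
The radius of convergence is the smallest modulus among the singular points: 6.
At the order-3 pole 6 set g(j) = (j - (6))^3*f(j) = 5*j**2/17 - j/35 - 13/35.
Order-3 pole: residue = g''(a)/2; g''(6) = 10/17, so the residue is 5/17.

Radius of convergence at 0: 6.
At 6: a pole of order 3; residue 5/17.


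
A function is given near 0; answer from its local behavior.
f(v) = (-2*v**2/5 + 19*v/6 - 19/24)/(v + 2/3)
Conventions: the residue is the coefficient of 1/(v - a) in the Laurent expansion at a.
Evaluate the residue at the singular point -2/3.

At the order-1 pole -2/3 set g(v) = (v - (-2/3))*f(v) = -2*v**2/5 + 19*v/6 - 19/24.
Simple pole: residue = g(a) at a = -2/3, which is -1109/360.

The residue is -1109/360.


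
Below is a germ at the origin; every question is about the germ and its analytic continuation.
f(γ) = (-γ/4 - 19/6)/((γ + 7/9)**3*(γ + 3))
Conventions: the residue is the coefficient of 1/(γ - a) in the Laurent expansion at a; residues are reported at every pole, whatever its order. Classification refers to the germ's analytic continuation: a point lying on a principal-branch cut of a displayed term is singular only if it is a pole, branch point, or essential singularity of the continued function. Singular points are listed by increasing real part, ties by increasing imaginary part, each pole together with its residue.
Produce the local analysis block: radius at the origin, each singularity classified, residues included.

Radius of convergence at 0: 7/9.
At -3: a pole of order 1; residue 7047/32000.
At -7/9: a pole of order 3; residue -7047/32000.

Denominator factor (γ + 7/9)^3: pole of order 3 at -7/9, modulus 7/9.
Denominator factor (γ + 3): pole of order 1 at -3, modulus 3.
The radius of convergence is the smallest modulus among the singular points: 7/9.
At the order-1 pole -3 set g(γ) = (γ - (-3))*f(γ) = (-γ/4 - 19/6)/(γ + 7/9)**3.
Simple pole: residue = g(a) at a = -3, which is 7047/32000.
At the order-3 pole -7/9 set g(γ) = (γ - (-7/9))^3*f(γ) = (-γ/4 - 19/6)/(γ + 3).
Order-3 pole: residue = g''(a)/2; g''(-7/9) = -7047/16000, so the residue is -7047/32000.
List the singular points by increasing real part (a conjugate pair: the negative imaginary part first).


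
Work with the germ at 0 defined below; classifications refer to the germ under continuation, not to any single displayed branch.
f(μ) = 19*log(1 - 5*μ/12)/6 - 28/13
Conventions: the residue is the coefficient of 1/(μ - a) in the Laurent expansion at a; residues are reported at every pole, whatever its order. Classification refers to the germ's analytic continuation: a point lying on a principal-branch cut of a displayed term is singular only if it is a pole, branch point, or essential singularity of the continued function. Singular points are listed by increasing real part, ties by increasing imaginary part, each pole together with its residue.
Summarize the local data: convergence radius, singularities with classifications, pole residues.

Radius of convergence at 0: 12/5.
At 12/5: a logarithmic branch point.

Branch term (19/6)*log(1 - μ/(12/5)): its argument vanishes at μ = 12/5, a logarithmic branch point, modulus 12/5.
The radius of convergence is the smallest modulus among the singular points: 12/5.


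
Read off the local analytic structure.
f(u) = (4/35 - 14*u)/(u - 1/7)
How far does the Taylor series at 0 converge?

The radius of convergence is 1/7.

Denominator factor (u - 1/7): pole of order 1 at 1/7, modulus 1/7.
The radius of convergence is the smallest modulus among the singular points: 1/7.


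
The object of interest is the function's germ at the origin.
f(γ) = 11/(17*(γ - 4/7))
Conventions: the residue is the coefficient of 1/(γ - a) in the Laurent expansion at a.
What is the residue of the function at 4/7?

The residue is 11/17.

At the order-1 pole 4/7 set g(γ) = (γ - (4/7))*f(γ) = 11/17.
Simple pole: residue = g(a) at a = 4/7, which is 11/17.


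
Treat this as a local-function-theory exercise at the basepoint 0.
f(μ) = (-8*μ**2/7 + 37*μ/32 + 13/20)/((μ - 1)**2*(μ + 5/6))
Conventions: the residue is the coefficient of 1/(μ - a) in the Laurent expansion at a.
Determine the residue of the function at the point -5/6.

The residue is -22321/67760.

At the order-1 pole -5/6 set g(μ) = (μ - (-5/6))*f(μ) = (-8*μ**2/7 + 37*μ/32 + 13/20)/(μ - 1)**2.
Simple pole: residue = g(a) at a = -5/6, which is -22321/67760.


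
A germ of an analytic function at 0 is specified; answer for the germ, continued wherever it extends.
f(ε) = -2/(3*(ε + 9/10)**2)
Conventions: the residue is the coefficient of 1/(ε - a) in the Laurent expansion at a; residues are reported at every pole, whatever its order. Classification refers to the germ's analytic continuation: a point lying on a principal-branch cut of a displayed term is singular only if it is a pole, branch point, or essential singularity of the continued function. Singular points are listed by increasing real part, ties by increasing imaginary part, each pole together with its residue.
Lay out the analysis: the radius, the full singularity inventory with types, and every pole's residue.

Denominator factor (ε + 9/10)^2: pole of order 2 at -9/10, modulus 9/10.
The radius of convergence is the smallest modulus among the singular points: 9/10.
At the order-2 pole -9/10 set g(ε) = (ε - (-9/10))^2*f(ε) = -2/3.
Order-2 pole: residue = g'(a); g'(-9/10) = 0, so the residue is 0.

Radius of convergence at 0: 9/10.
At -9/10: a pole of order 2; residue 0.


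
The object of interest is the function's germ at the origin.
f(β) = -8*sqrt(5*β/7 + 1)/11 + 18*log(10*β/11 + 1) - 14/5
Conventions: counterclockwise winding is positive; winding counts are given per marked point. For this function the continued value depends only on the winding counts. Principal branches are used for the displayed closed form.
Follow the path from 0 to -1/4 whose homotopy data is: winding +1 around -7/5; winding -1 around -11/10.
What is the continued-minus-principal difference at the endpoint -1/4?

Continued minus principal equals ((8/77)*sqrt(161)) - ((36)*pi)*i.

The rational part is single-valued and drops out of the difference; each branch term changes only by its own monodromy.
(-8/11)*sqrt(1 - β/(-7/5)): winding +1 is odd, the square root flips sign, contributing -2*(-8/11)*sqrt(1 - (-1/4)/(-7/5)) = -2*(-8/11)*sqrt(23/28) = (8/77)*sqrt(161).
(18)*log(1 - β/(-11/10)): each positive loop around -11/10 adds 2*pi*i to the log, so winding -1 contributes (18)*(-1)*2*pi*i = -(36)*pi*i.
Summing the contributions at β = -1/4 gives ((8/77)*sqrt(161)) - ((36)*pi)*i.


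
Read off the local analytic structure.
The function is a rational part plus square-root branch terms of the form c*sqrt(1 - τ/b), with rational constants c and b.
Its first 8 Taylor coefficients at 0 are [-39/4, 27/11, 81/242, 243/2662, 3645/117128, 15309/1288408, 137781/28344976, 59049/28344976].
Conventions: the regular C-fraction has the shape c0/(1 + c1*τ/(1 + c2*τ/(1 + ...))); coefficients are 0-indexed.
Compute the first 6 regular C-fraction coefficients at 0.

Taylor coefficients (read off): a_0 = -39/4, a_1 = 27/11, a_2 = 81/242, a_3 = 243/2662, a_4 = 3645/117128, a_5 = 15309/1288408.
c0 = a_0 = -39/4. Peel one level at a time: if S = 1 + c*τ/S' with S'(0) = 1, then c is the τ-coefficient of S and S' = c*τ/(S - 1).
S_1 = c0/f = 1 + (36/143)*τ + (1998/20449)*τ^2 + ...; c1 = 36/143.
S_2 = c1*τ/(S_1 - 1) = 1 + (-111/286)*τ + (-9/484)*τ^2 + ...; c2 = -111/286.
S_3 = c2*τ/(S_2 - 1) = 1 + (-39/814)*τ + (-7137/662596)*τ^2 + ...; c3 = -39/814.
S_4 = c3*τ/(S_3 - 1) = 1 + (-183/814)*τ + (-9/484)*τ^2 + ...; c4 = -183/814.
S_5 = c4*τ/(S_4 - 1) = 1 + (-111/1342)*τ + ...; c5 = -111/1342.

The regular C-fraction coefficients are [-39/4, 36/143, -111/286, -39/814, -183/814, -111/1342].


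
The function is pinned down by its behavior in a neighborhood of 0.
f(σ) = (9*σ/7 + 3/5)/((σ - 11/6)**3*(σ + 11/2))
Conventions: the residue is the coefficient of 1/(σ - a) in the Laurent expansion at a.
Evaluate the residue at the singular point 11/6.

The residue is -12231/745360.

At the order-3 pole 11/6 set g(σ) = (σ - (11/6))^3*f(σ) = (9*σ/7 + 3/5)/(σ + 11/2).
Order-3 pole: residue = g''(a)/2; g''(11/6) = -12231/372680, so the residue is -12231/745360.


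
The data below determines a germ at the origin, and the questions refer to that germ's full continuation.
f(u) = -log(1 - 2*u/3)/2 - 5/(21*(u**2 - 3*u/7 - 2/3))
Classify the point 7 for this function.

Denominator factors: u**2 - 3*u/7 - 2/3 = 136/3 at u = 7 — none vanishes.
Branch term log(1 - u/(3/2)): argument at 7 is -11/3, nonzero, so 7 is not its branch point (a point on a principal cut is still regular for the continued germ).
So the germ continues analytically to 7.

The point is a regular point.


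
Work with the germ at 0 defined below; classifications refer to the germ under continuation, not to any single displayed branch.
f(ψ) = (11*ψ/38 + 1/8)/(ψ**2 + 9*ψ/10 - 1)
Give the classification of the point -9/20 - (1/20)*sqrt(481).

The point is a pole of order 1.

The denominator factor ψ**2 + 9*ψ/10 - 1 vanishes at -9/20 - (1/20)*sqrt(481) and appears to the power 1; the numerator there equals -1/190 - (11/760)*sqrt(481), nonzero, and no other factor vanishes.
Hence a pole whose order is the multiplicity, 1.


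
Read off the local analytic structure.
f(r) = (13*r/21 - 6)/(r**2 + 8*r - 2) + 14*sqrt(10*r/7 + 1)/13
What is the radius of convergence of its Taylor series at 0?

Denominator factor (r**2 + 8*r - 2): discriminant 72, real irrational roots -4 + (3)*sqrt(2) and -4 - (3)*sqrt(2); poles of order 1, moduli -4 + (3)*sqrt(2) and 4 + (3)*sqrt(2).
Branch term (14/13)*sqrt(1 - r/(-7/10)): its argument vanishes at r = -7/10, a square-root branch point, modulus 7/10.
The radius of convergence is the smallest modulus among the singular points: -4 + (3)*sqrt(2).

The radius of convergence is -4 + (3)*sqrt(2).


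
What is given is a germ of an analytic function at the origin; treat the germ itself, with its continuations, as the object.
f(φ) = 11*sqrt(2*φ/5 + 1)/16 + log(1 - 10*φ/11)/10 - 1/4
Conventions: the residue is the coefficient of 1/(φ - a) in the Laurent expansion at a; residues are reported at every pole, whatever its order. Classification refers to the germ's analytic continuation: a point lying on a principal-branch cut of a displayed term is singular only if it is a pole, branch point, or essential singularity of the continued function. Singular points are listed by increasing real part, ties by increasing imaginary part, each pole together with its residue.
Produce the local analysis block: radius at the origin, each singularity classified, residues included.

Radius of convergence at 0: 11/10.
At -5/2: an algebraic (square-root) branch point.
At 11/10: a logarithmic branch point.

Branch term (11/16)*sqrt(1 - φ/(-5/2)): its argument vanishes at φ = -5/2, a square-root branch point, modulus 5/2.
Branch term (1/10)*log(1 - φ/(11/10)): its argument vanishes at φ = 11/10, a logarithmic branch point, modulus 11/10.
The radius of convergence is the smallest modulus among the singular points: 11/10.
List the singular points by increasing real part (a conjugate pair: the negative imaginary part first).
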